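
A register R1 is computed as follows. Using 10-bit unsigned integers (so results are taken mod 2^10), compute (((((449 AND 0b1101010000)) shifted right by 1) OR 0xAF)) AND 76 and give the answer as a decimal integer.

449 = 0111000001
0b1101010000 = 1101010000
→ AND → 0101000000 = 320
→ shifted right by 1 → 0010100000 = 160
0xAF = 0010101111
→ OR → 0010101111 = 175
76 = 0001001100
→ AND → 0000001100 = 12

12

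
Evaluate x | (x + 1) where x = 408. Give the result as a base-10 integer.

x = 110011000 = 408
x + 1 = 110011001
OR    = 110011001 = 409
(x | (x + 1) sets the lowest cleared bit.)

409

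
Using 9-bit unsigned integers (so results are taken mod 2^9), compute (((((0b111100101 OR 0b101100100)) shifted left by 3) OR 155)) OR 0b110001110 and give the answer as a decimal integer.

0b111100101 = 111100101
0b101100100 = 101100100
→ OR → 111100101 = 485
→ shifted left by 3 (mod 2^9) → 100101000 = 296
155 = 010011011
→ OR → 110111011 = 443
0b110001110 = 110001110
→ OR → 110111111 = 447

447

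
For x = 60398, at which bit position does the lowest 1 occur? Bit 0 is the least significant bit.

1

60398 = 1110101111101110
Trailing zeros: 1, so the lowest set bit is bit 1 (value 2).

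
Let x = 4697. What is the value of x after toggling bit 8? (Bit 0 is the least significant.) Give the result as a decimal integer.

4953

x = 01001001011001
bit 8 is currently 0; toggle it via x ^ (1 << 8) = x ^ 256
→ 01001101011001 = 4953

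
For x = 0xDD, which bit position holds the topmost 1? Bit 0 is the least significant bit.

0xDD = 11011101
The topmost 1 is at position 7 (since 2^7 = 128 ≤ 221 < 256).

7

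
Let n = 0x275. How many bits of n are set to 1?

0x275 = 1001110101
Count the 1s: 1 + 1 + 1 + 1 + 1 + 1 = 6

6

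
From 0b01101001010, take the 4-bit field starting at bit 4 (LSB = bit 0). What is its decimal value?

4

v = 01101001010
Shift right by 4: 0110100
Mask low 4 bits: 0100 = 4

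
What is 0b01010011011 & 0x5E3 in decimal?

a = 01010011011
0x5E3 = 10111100011
AND → 00010000011 = 131

131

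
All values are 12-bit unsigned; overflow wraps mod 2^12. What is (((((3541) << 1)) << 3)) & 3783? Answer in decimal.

3136

3541 = 110111010101
→ << 1 (mod 2^12) → 101110101010 = 2986
→ << 3 (mod 2^12) → 110101010000 = 3408
3783 = 111011000111
→ & → 110001000000 = 3136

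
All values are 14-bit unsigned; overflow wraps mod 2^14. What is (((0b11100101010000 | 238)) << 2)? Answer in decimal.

10232

0b11100101010000 = 11100101010000
238 = 00000011101110
→ | → 11100111111110 = 14846
→ << 2 (mod 2^14) → 10011111111000 = 10232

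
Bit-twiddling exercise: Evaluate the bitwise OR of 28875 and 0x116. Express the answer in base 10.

29151

28875 = 111000011001011
0x116 = 000000100010110
 OR → 111000111011111 = 29151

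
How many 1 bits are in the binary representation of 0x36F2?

0x36F2 = 11011011110010
Count the 1s: 1 + 1 + 1 + 1 + 1 + 1 + 1 + 1 + 1 = 9

9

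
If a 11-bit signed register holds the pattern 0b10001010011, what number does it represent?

pattern = 10001010011 (MSB is 1 ⇒ negative)
Invert: 01110101100, add 1 → 01110101101 = 941, so the value is -941.
(Equivalently: 1107 - 2^11 = 1107 - 2048 = -941.)

-941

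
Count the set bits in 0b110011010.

n = 110011010
Count the 1s: 1 + 1 + 1 + 1 + 1 = 5

5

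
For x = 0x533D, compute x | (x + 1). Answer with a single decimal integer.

x = 101001100111101 = 21309
x + 1 = 101001100111110
OR    = 101001100111111 = 21311
(x | (x + 1) sets the lowest cleared bit.)

21311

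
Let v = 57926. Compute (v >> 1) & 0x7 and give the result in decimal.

3

v = 1110001001000110
Shift right by 1: 111000100100011
Mask low 3 bits: 011 = 3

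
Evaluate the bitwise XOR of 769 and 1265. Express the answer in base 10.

2032

769 = 01100000001
1265 = 10011110001
XOR → 11111110000 = 2032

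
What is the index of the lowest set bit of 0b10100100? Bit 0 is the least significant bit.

0b10100100 = 10100100
Trailing zeros: 2, so the lowest set bit is bit 2 (value 4).

2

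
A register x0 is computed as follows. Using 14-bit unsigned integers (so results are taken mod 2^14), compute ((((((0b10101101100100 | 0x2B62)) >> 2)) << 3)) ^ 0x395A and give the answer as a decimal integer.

0b10101101100100 = 10101101100100
0x2B62 = 10101101100010
→ | → 10101101100110 = 11110
→ >> 2 → 00101011011001 = 2777
→ << 3 (mod 2^14) → 01011011001000 = 5832
0x395A = 11100101011010
→ ^ → 10111110010010 = 12178

12178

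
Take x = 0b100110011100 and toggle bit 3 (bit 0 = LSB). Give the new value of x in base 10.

x = 100110011100
bit 3 is currently 1; toggle it via x ^ (1 << 3) = x ^ 8
→ 100110010100 = 2452

2452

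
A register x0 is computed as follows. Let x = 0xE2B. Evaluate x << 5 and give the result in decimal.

116064

0xE2B = 00000111000101011
shift left by 5 → 11100010101100000 = 116064
(equivalently, 3627 × 2^5 = 3627 × 32)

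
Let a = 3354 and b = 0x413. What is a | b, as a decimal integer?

3354 = 110100011010
0x413 = 010000010011
 OR → 110100011011 = 3355

3355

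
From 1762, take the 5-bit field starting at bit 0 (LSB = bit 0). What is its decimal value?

v = 0011011100010
Shift right by 0: 0011011100010
Mask low 5 bits: 00010 = 2

2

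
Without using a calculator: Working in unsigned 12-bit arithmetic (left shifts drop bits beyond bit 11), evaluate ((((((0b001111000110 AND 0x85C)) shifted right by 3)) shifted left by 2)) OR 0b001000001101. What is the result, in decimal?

557

0b001111000110 = 001111000110
0x85C = 100001011100
→ AND → 000001000100 = 68
→ shifted right by 3 → 000000001000 = 8
→ shifted left by 2 (mod 2^12) → 000000100000 = 32
0b001000001101 = 001000001101
→ OR → 001000101101 = 557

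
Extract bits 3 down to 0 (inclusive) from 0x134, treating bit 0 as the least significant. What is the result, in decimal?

4

v = 0100110100
Shift right by 0: 0100110100
Mask low 4 bits: 0100 = 4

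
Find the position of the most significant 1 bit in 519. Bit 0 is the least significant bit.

9

519 = 1000000111
The topmost 1 is at position 9 (since 2^9 = 512 ≤ 519 < 1024).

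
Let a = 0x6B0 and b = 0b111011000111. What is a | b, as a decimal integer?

0x6B0 = 011010110000
b = 111011000111
 OR → 111011110111 = 3831

3831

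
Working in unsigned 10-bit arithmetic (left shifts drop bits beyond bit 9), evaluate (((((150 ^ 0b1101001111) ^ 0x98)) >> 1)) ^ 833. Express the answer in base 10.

150 = 0010010110
0b1101001111 = 1101001111
→ ^ → 1111011001 = 985
0x98 = 0010011000
→ ^ → 1101000001 = 833
→ >> 1 → 0110100000 = 416
833 = 1101000001
→ ^ → 1011100001 = 737

737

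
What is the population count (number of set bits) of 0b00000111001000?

4

n = 111001000
Count the 1s: 1 + 1 + 1 + 1 = 4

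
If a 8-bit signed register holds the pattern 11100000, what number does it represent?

pattern = 11100000 (MSB is 1 ⇒ negative)
Invert: 00011111, add 1 → 00100000 = 32, so the value is -32.
(Equivalently: 224 - 2^8 = 224 - 256 = -32.)

-32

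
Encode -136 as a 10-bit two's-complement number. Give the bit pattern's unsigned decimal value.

888

136 in 10 bits: 0010001000
Invert: 1101110111
Add 1:  1101111000 = 888
(Check: 2^10 - 136 = 1024 - 136 = 888.)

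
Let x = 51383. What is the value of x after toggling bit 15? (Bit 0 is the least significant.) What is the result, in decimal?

18615

x = 1100100010110111
bit 15 is currently 1; toggle it via x ^ (1 << 15) = x ^ 32768
→ 0100100010110111 = 18615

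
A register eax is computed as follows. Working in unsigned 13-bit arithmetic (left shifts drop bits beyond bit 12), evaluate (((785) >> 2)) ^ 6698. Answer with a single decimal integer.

6894

785 = 0001100010001
→ >> 2 → 0000011000100 = 196
6698 = 1101000101010
→ ^ → 1101011101110 = 6894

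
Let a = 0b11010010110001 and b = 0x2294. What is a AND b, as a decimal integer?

a = 11010010110001
0x2294 = 10001010010100
AND → 10000010010000 = 8336

8336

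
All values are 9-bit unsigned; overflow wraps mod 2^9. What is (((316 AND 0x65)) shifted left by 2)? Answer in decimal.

316 = 100111100
0x65 = 001100101
→ AND → 000100100 = 36
→ shifted left by 2 (mod 2^9) → 010010000 = 144

144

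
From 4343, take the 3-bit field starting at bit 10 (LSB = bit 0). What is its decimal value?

v = 1000011110111
Shift right by 10: 100
Mask low 3 bits: 100 = 4

4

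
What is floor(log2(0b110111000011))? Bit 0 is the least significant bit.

0b110111000011 = 110111000011
The topmost 1 is at position 11 (since 2^11 = 2048 ≤ 3523 < 4096).

11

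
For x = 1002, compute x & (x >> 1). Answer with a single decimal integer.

x = 1111101010 = 1002
x>>1 = 0111110101
AND  = 0111100000 = 480
(x & (x >> 1) has a 1 wherever x has two consecutive 1 bits.)

480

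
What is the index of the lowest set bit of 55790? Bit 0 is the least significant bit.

1

55790 = 1101100111101110
Trailing zeros: 1, so the lowest set bit is bit 1 (value 2).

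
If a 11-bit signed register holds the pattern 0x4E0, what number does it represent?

pattern = 10011100000 (MSB is 1 ⇒ negative)
Invert: 01100011111, add 1 → 01100100000 = 800, so the value is -800.
(Equivalently: 1248 - 2^11 = 1248 - 2048 = -800.)

-800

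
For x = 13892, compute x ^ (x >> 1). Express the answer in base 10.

11622

x = 11011001000100 = 13892
x>>1 = 01101100100010
XOR  = 10110101100110 = 11622
(x ^ (x >> 1) gives the standard binary-reflected Gray code of x.)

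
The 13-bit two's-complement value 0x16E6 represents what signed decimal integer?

-2330

pattern = 1011011100110 (MSB is 1 ⇒ negative)
Invert: 0100100011001, add 1 → 0100100011010 = 2330, so the value is -2330.
(Equivalently: 5862 - 2^13 = 5862 - 8192 = -2330.)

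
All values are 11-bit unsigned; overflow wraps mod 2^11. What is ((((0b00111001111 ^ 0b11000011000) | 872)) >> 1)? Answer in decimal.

0b00111001111 = 00111001111
0b11000011000 = 11000011000
→ ^ → 11111010111 = 2007
872 = 01101101000
→ | → 11111111111 = 2047
→ >> 1 → 01111111111 = 1023

1023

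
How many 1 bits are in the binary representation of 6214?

6214 = 1100001000110
Count the 1s: 1 + 1 + 1 + 1 + 1 = 5

5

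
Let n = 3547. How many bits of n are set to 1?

9

3547 = 110111011011
Count the 1s: 1 + 1 + 1 + 1 + 1 + 1 + 1 + 1 + 1 = 9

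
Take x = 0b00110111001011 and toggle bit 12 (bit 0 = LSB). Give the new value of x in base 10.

x = 00110111001011
bit 12 is currently 0; toggle it via x ^ (1 << 12) = x ^ 4096
→ 01110111001011 = 7627

7627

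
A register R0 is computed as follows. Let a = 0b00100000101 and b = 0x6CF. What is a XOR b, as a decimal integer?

a = 00100000101
0x6CF = 11011001111
XOR → 11111001010 = 1994

1994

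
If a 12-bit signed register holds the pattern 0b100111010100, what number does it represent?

-1580

pattern = 100111010100 (MSB is 1 ⇒ negative)
Invert: 011000101011, add 1 → 011000101100 = 1580, so the value is -1580.
(Equivalently: 2516 - 2^12 = 2516 - 4096 = -1580.)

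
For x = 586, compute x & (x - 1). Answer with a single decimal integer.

584

x = 1001001010 = 586
x - 1 = 1001001001
AND   = 1001001000 = 584
(x & (x - 1) clears the lowest set bit of x.)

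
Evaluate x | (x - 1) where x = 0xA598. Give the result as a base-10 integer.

42399

x = 1010010110011000 = 42392
x - 1 = 1010010110010111
OR    = 1010010110011111 = 42399
(x | (x - 1) sets all bits below the lowest set bit.)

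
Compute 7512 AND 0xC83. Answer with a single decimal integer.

7512 = 1110101011000
0xC83 = 0110010000011
AND → 0110000000000 = 3072

3072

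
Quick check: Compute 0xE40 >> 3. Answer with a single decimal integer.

0xE40 = 111001000000
shift right by 3 → 000111001000 = 456
(equivalently, floor(3648 / 8))

456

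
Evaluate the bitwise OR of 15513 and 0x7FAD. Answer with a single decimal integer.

32701

15513 = 011110010011001
0x7FAD = 111111110101101
 OR → 111111110111101 = 32701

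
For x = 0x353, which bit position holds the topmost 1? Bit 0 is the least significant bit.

9

0x353 = 1101010011
The topmost 1 is at position 9 (since 2^9 = 512 ≤ 851 < 1024).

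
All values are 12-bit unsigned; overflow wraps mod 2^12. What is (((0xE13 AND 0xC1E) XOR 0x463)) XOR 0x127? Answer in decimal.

0xE13 = 111000010011
0xC1E = 110000011110
→ AND → 110000010010 = 3090
0x463 = 010001100011
→ XOR → 100001110001 = 2161
0x127 = 000100100111
→ XOR → 100101010110 = 2390

2390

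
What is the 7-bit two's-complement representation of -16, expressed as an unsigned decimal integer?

16 in 7 bits: 0010000
Invert: 1101111
Add 1:  1110000 = 112
(Check: 2^7 - 16 = 128 - 16 = 112.)

112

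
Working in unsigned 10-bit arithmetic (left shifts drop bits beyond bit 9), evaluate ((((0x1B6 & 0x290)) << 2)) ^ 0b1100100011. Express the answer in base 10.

0x1B6 = 0110110110
0x290 = 1010010000
→ & → 0010010000 = 144
→ << 2 (mod 2^10) → 1001000000 = 576
0b1100100011 = 1100100011
→ ^ → 0101100011 = 355

355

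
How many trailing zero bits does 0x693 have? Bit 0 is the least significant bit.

0

0x693 = 11010010011
Trailing zeros: 0, so the lowest set bit is bit 0 (value 1).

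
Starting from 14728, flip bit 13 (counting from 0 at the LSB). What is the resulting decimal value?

x = 11100110001000
bit 13 is currently 1; toggle it via x ^ (1 << 13) = x ^ 8192
→ 01100110001000 = 6536

6536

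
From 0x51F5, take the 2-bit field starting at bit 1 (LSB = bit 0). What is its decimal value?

2

v = 101000111110101
Shift right by 1: 10100011111010
Mask low 2 bits: 10 = 2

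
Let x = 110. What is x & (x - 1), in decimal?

108

x = 1101110 = 110
x - 1 = 1101101
AND   = 1101100 = 108
(x & (x - 1) clears the lowest set bit of x.)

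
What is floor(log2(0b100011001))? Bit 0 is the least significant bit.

8

0b100011001 = 100011001
The topmost 1 is at position 8 (since 2^8 = 256 ≤ 281 < 512).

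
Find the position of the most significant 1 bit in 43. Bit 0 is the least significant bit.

43 = 101011
The topmost 1 is at position 5 (since 2^5 = 32 ≤ 43 < 64).

5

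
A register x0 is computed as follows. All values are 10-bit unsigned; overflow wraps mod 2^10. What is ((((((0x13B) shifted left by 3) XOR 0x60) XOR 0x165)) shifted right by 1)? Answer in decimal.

0x13B = 0100111011
→ shifted left by 3 (mod 2^10) → 0111011000 = 472
0x60 = 0001100000
→ XOR → 0110111000 = 440
0x165 = 0101100101
→ XOR → 0011011101 = 221
→ shifted right by 1 → 0001101110 = 110

110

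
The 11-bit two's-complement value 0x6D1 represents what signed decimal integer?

-303

pattern = 11011010001 (MSB is 1 ⇒ negative)
Invert: 00100101110, add 1 → 00100101111 = 303, so the value is -303.
(Equivalently: 1745 - 2^11 = 1745 - 2048 = -303.)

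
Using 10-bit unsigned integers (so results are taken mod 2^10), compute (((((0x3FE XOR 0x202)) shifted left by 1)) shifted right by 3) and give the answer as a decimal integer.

127

0x3FE = 1111111110
0x202 = 1000000010
→ XOR → 0111111100 = 508
→ shifted left by 1 (mod 2^10) → 1111111000 = 1016
→ shifted right by 3 → 0001111111 = 127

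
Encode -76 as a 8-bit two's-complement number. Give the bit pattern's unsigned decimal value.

76 in 8 bits: 01001100
Invert: 10110011
Add 1:  10110100 = 180
(Check: 2^8 - 76 = 256 - 76 = 180.)

180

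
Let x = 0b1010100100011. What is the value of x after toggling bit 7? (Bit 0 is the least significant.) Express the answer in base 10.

5539

x = 1010100100011
bit 7 is currently 0; toggle it via x ^ (1 << 7) = x ^ 128
→ 1010110100011 = 5539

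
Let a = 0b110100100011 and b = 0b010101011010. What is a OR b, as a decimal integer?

3451

a = 110100100011
b = 010101011010
 OR → 110101111011 = 3451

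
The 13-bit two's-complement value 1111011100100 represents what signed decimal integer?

-284

pattern = 1111011100100 (MSB is 1 ⇒ negative)
Invert: 0000100011011, add 1 → 0000100011100 = 284, so the value is -284.
(Equivalently: 7908 - 2^13 = 7908 - 8192 = -284.)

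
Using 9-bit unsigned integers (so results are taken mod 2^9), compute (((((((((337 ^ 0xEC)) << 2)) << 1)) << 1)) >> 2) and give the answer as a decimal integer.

337 = 101010001
0xEC = 011101100
→ ^ → 110111101 = 445
→ << 2 (mod 2^9) → 011110100 = 244
→ << 1 (mod 2^9) → 111101000 = 488
→ << 1 (mod 2^9) → 111010000 = 464
→ >> 2 → 001110100 = 116

116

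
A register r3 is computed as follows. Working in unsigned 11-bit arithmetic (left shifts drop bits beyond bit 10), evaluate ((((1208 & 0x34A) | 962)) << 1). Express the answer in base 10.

1208 = 10010111000
0x34A = 01101001010
→ & → 00000001000 = 8
962 = 01111000010
→ | → 01111001010 = 970
→ << 1 (mod 2^11) → 11110010100 = 1940

1940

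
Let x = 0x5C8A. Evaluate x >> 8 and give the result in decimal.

0x5C8A = 101110010001010
shift right by 8 → 000000001011100 = 92
(equivalently, floor(23690 / 256))

92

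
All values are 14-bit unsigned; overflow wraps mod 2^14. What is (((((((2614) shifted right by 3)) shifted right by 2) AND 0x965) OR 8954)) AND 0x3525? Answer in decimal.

2614 = 00101000110110
→ shifted right by 3 → 00000101000110 = 326
→ shifted right by 2 → 00000001010001 = 81
0x965 = 00100101100101
→ AND → 00000001000001 = 65
8954 = 10001011111010
→ OR → 10001011111011 = 8955
0x3525 = 11010100100101
→ AND → 10000000100001 = 8225

8225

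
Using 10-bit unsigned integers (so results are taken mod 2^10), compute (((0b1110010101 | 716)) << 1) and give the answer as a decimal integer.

954

0b1110010101 = 1110010101
716 = 1011001100
→ | → 1111011101 = 989
→ << 1 (mod 2^10) → 1110111010 = 954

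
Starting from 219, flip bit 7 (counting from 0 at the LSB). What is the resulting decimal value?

x = 11011011
bit 7 is currently 1; toggle it via x ^ (1 << 7) = x ^ 128
→ 01011011 = 91

91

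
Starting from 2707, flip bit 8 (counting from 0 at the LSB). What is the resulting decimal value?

x = 000101010010011
bit 8 is currently 0; toggle it via x ^ (1 << 8) = x ^ 256
→ 000101110010011 = 2963

2963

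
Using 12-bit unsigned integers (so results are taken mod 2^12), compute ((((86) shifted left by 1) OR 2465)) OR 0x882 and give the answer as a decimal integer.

2479

86 = 000001010110
→ shifted left by 1 (mod 2^12) → 000010101100 = 172
2465 = 100110100001
→ OR → 100110101101 = 2477
0x882 = 100010000010
→ OR → 100110101111 = 2479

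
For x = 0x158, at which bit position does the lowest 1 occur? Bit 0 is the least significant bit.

0x158 = 101011000
Trailing zeros: 3, so the lowest set bit is bit 3 (value 8).

3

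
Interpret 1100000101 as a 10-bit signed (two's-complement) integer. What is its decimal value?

pattern = 1100000101 (MSB is 1 ⇒ negative)
Invert: 0011111010, add 1 → 0011111011 = 251, so the value is -251.
(Equivalently: 773 - 2^10 = 773 - 1024 = -251.)

-251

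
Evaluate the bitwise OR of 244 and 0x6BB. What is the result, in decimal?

244 = 00011110100
0x6BB = 11010111011
 OR → 11011111111 = 1791

1791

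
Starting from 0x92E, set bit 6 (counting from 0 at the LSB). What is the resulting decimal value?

x = 0100100101110
bit 6 is currently 0; set it via x | (1 << 6) = x | 64
→ 0100101101110 = 2414

2414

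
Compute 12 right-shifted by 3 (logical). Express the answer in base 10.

1

12 = 1100
shift right by 3 → 0001 = 1
(equivalently, floor(12 / 8))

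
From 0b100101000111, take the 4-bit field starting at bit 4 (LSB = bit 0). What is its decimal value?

v = 100101000111
Shift right by 4: 10010100
Mask low 4 bits: 0100 = 4

4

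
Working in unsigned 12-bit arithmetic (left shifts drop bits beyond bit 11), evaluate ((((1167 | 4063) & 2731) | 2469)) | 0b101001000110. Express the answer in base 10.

1167 = 010010001111
4063 = 111111011111
→ | → 111111011111 = 4063
2731 = 101010101011
→ & → 101010001011 = 2699
2469 = 100110100101
→ | → 101110101111 = 2991
0b101001000110 = 101001000110
→ | → 101111101111 = 3055

3055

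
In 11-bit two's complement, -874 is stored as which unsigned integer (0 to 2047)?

1174

874 in 11 bits: 01101101010
Invert: 10010010101
Add 1:  10010010110 = 1174
(Check: 2^11 - 874 = 2048 - 874 = 1174.)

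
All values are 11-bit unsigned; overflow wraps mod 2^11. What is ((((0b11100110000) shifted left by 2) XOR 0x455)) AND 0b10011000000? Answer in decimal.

0b11100110000 = 11100110000
→ shifted left by 2 (mod 2^11) → 10011000000 = 1216
0x455 = 10001010101
→ XOR → 00010010101 = 149
0b10011000000 = 10011000000
→ AND → 00010000000 = 128

128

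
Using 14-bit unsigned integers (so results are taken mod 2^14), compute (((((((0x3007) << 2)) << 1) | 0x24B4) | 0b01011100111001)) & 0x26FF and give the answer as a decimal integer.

0x3007 = 11000000000111
→ << 2 (mod 2^14) → 00000000011100 = 28
→ << 1 (mod 2^14) → 00000000111000 = 56
0x24B4 = 10010010110100
→ | → 10010010111100 = 9404
0b01011100111001 = 01011100111001
→ | → 11011110111101 = 14269
0x26FF = 10011011111111
→ & → 10011010111101 = 9917

9917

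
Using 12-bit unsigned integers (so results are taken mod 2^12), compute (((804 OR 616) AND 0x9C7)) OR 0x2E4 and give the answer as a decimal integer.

804 = 001100100100
616 = 001001101000
→ OR → 001101101100 = 876
0x9C7 = 100111000111
→ AND → 000101000100 = 324
0x2E4 = 001011100100
→ OR → 001111100100 = 996

996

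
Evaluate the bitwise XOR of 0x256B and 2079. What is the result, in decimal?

11636

0x256B = 10010101101011
2079 = 00100000011111
XOR → 10110101110100 = 11636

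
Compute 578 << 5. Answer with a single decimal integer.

18496

578 = 000001001000010
shift left by 5 → 100100001000000 = 18496
(equivalently, 578 × 2^5 = 578 × 32)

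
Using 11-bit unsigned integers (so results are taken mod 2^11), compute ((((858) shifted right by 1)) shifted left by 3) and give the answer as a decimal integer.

858 = 01101011010
→ shifted right by 1 → 00110101101 = 429
→ shifted left by 3 (mod 2^11) → 10101101000 = 1384

1384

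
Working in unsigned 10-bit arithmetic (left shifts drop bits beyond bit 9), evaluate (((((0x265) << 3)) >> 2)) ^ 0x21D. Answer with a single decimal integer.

0x265 = 1001100101
→ << 3 (mod 2^10) → 1100101000 = 808
→ >> 2 → 0011001010 = 202
0x21D = 1000011101
→ ^ → 1011010111 = 727

727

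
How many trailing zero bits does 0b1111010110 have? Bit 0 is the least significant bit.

0b1111010110 = 1111010110
Trailing zeros: 1, so the lowest set bit is bit 1 (value 2).

1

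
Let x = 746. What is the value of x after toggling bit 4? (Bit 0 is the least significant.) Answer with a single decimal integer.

x = 01011101010
bit 4 is currently 0; toggle it via x ^ (1 << 4) = x ^ 16
→ 01011111010 = 762

762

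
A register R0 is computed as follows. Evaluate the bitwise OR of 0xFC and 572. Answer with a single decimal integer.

0xFC = 0011111100
572 = 1000111100
 OR → 1011111100 = 764

764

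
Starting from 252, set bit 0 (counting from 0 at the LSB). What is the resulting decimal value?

x = 011111100
bit 0 is currently 0; set it via x | (1 << 0) = x | 1
→ 011111101 = 253

253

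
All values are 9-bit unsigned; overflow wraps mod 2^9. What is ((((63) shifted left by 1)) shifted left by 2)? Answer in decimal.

504

63 = 000111111
→ shifted left by 1 (mod 2^9) → 001111110 = 126
→ shifted left by 2 (mod 2^9) → 111111000 = 504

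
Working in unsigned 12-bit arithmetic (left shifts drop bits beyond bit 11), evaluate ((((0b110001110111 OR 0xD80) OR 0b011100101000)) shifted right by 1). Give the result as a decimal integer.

0b110001110111 = 110001110111
0xD80 = 110110000000
→ OR → 110111110111 = 3575
0b011100101000 = 011100101000
→ OR → 111111111111 = 4095
→ shifted right by 1 → 011111111111 = 2047

2047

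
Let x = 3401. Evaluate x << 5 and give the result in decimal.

3401 = 00000110101001001
shift left by 5 → 11010100100100000 = 108832
(equivalently, 3401 × 2^5 = 3401 × 32)

108832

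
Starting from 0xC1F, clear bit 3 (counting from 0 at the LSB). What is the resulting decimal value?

x = 110000011111
bit 3 is currently 1; clear it via x & ~(1 << 3) = x & ~8
→ 110000010111 = 3095

3095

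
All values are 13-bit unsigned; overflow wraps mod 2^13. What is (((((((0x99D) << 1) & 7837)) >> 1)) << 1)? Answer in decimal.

0x99D = 0100110011101
→ << 1 (mod 2^13) → 1001100111010 = 4922
7837 = 1111010011101
→ & → 1001000011000 = 4632
→ >> 1 → 0100100001100 = 2316
→ << 1 (mod 2^13) → 1001000011000 = 4632

4632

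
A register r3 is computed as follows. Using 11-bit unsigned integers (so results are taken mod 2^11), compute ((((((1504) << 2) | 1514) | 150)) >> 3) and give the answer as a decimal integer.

1504 = 10111100000
→ << 2 (mod 2^11) → 11110000000 = 1920
1514 = 10111101010
→ | → 11111101010 = 2026
150 = 00010010110
→ | → 11111111110 = 2046
→ >> 3 → 00011111111 = 255

255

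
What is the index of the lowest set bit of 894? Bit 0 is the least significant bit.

894 = 1101111110
Trailing zeros: 1, so the lowest set bit is bit 1 (value 2).

1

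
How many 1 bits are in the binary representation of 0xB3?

0xB3 = 10110011
Count the 1s: 1 + 1 + 1 + 1 + 1 = 5

5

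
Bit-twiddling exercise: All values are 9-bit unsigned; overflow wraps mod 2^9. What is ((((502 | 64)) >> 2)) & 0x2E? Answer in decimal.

502 = 111110110
64 = 001000000
→ | → 111110110 = 502
→ >> 2 → 001111101 = 125
0x2E = 000101110
→ & → 000101100 = 44

44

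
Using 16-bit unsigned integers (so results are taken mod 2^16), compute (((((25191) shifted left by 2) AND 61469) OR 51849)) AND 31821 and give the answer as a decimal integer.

25191 = 0110001001100111
→ shifted left by 2 (mod 2^16) → 1000100110011100 = 35228
61469 = 1111000000011101
→ AND → 1000000000011100 = 32796
51849 = 1100101010001001
→ OR → 1100101010011101 = 51869
31821 = 0111110001001101
→ AND → 0100100000001101 = 18445

18445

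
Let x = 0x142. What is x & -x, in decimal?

x = 101000010 = 322
-x (two's complement) = …010111110
AND   = 000000010 = 2
(x & -x isolates the lowest set bit of x.)

2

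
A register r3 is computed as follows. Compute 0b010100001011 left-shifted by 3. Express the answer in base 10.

10328

x = 00010100001011
shift left by 3 → 10100001011000 = 10328
(equivalently, 1291 × 2^3 = 1291 × 8)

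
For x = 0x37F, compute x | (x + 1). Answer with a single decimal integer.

1023

x = 1101111111 = 895
x + 1 = 1110000000
OR    = 1111111111 = 1023
(x | (x + 1) sets the lowest cleared bit.)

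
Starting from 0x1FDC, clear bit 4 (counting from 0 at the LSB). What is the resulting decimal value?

x = 01111111011100
bit 4 is currently 1; clear it via x & ~(1 << 4) = x & ~16
→ 01111111001100 = 8140

8140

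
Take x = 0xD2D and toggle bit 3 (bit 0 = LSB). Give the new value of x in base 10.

3365

x = 110100101101
bit 3 is currently 1; toggle it via x ^ (1 << 3) = x ^ 8
→ 110100100101 = 3365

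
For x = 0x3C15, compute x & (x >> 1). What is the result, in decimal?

x = 11110000010101 = 15381
x>>1 = 01111000001010
AND  = 01110000000000 = 7168
(x & (x >> 1) has a 1 wherever x has two consecutive 1 bits.)

7168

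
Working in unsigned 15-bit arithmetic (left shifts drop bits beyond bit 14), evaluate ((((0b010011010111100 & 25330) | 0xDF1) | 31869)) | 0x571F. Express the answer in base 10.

0b010011010111100 = 010011010111100
25330 = 110001011110010
→ & → 010001010110000 = 8880
0xDF1 = 000110111110001
→ | → 010111111110001 = 12273
31869 = 111110001111101
→ | → 111111111111101 = 32765
0x571F = 101011100011111
→ | → 111111111111111 = 32767

32767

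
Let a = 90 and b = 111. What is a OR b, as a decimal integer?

127

90 = 1011010
111 = 1101111
 OR → 1111111 = 127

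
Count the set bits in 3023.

3023 = 101111001111
Count the 1s: 1 + 1 + 1 + 1 + 1 + 1 + 1 + 1 + 1 = 9

9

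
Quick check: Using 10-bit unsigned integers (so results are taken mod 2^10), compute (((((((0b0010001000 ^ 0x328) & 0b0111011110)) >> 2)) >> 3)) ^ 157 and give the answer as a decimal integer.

0b0010001000 = 0010001000
0x328 = 1100101000
→ ^ → 1110100000 = 928
0b0111011110 = 0111011110
→ & → 0110000000 = 384
→ >> 2 → 0001100000 = 96
→ >> 3 → 0000001100 = 12
157 = 0010011101
→ ^ → 0010010001 = 145

145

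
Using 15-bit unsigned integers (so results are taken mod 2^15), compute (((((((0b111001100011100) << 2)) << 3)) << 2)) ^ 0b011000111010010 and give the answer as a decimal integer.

0b111001100011100 = 111001100011100
→ << 2 (mod 2^15) → 100110001110000 = 19568
→ << 3 (mod 2^15) → 110001110000000 = 25472
→ << 2 (mod 2^15) → 000111000000000 = 3584
0b011000111010010 = 011000111010010
→ ^ → 011111111010010 = 16338

16338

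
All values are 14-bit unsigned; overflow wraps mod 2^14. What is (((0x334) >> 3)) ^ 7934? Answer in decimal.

7832

0x334 = 00001100110100
→ >> 3 → 00000001100110 = 102
7934 = 01111011111110
→ ^ → 01111010011000 = 7832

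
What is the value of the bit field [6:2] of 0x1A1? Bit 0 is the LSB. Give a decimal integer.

8

v = 0110100001
Shift right by 2: 01101000
Mask low 5 bits: 01000 = 8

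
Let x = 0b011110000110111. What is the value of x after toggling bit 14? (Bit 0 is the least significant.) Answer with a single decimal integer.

31799

x = 011110000110111
bit 14 is currently 0; toggle it via x ^ (1 << 14) = x ^ 16384
→ 111110000110111 = 31799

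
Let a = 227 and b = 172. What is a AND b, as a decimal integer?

227 = 11100011
172 = 10101100
AND → 10100000 = 160

160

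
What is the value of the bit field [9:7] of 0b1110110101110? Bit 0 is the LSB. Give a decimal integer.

3

v = 1110110101110
Shift right by 7: 111011
Mask low 3 bits: 011 = 3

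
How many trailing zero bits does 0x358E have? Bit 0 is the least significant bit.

0x358E = 11010110001110
Trailing zeros: 1, so the lowest set bit is bit 1 (value 2).

1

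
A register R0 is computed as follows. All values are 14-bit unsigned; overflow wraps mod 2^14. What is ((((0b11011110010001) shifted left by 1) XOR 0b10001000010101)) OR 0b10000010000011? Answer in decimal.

0b11011110010001 = 11011110010001
→ shifted left by 1 (mod 2^14) → 10111100100010 = 12066
0b10001000010101 = 10001000010101
→ XOR → 00110100110111 = 3383
0b10000010000011 = 10000010000011
→ OR → 10110110110111 = 11703

11703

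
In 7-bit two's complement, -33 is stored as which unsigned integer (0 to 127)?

33 in 7 bits: 0100001
Invert: 1011110
Add 1:  1011111 = 95
(Check: 2^7 - 33 = 128 - 33 = 95.)

95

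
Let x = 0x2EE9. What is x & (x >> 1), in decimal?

1632

x = 10111011101001 = 12009
x>>1 = 01011101110100
AND  = 00011001100000 = 1632
(x & (x >> 1) has a 1 wherever x has two consecutive 1 bits.)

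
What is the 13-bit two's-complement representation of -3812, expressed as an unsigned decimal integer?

4380

3812 in 13 bits: 0111011100100
Invert: 1000100011011
Add 1:  1000100011100 = 4380
(Check: 2^13 - 3812 = 8192 - 3812 = 4380.)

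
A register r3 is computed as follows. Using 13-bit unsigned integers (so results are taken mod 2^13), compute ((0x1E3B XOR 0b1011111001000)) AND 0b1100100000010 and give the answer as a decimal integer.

0x1E3B = 1111000111011
0b1011111001000 = 1011111001000
→ XOR → 0100111110011 = 2547
0b1100100000010 = 1100100000010
→ AND → 0100100000010 = 2306

2306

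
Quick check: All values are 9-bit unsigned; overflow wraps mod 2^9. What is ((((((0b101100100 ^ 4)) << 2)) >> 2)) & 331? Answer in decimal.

64

0b101100100 = 101100100
4 = 000000100
→ ^ → 101100000 = 352
→ << 2 (mod 2^9) → 110000000 = 384
→ >> 2 → 001100000 = 96
331 = 101001011
→ & → 001000000 = 64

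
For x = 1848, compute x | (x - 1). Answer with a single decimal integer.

x = 11100111000 = 1848
x - 1 = 11100110111
OR    = 11100111111 = 1855
(x | (x - 1) sets all bits below the lowest set bit.)

1855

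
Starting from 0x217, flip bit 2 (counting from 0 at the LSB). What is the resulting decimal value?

x = 1000010111
bit 2 is currently 1; toggle it via x ^ (1 << 2) = x ^ 4
→ 1000010011 = 531

531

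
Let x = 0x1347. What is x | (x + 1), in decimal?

4943

x = 1001101000111 = 4935
x + 1 = 1001101001000
OR    = 1001101001111 = 4943
(x | (x + 1) sets the lowest cleared bit.)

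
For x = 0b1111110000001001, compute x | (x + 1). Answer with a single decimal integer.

x = 1111110000001001 = 64521
x + 1 = 1111110000001010
OR    = 1111110000001011 = 64523
(x | (x + 1) sets the lowest cleared bit.)

64523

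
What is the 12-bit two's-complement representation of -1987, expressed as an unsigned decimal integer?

1987 in 12 bits: 011111000011
Invert: 100000111100
Add 1:  100000111101 = 2109
(Check: 2^12 - 1987 = 4096 - 1987 = 2109.)

2109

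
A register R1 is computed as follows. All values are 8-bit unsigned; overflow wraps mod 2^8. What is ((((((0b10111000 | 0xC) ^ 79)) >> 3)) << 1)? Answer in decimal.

60

0b10111000 = 10111000
0xC = 00001100
→ | → 10111100 = 188
79 = 01001111
→ ^ → 11110011 = 243
→ >> 3 → 00011110 = 30
→ << 1 (mod 2^8) → 00111100 = 60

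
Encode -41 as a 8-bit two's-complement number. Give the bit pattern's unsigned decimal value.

41 in 8 bits: 00101001
Invert: 11010110
Add 1:  11010111 = 215
(Check: 2^8 - 41 = 256 - 41 = 215.)

215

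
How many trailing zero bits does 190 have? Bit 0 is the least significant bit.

1

190 = 10111110
Trailing zeros: 1, so the lowest set bit is bit 1 (value 2).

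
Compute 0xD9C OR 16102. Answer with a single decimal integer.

0xD9C = 00110110011100
16102 = 11111011100110
 OR → 11111111111110 = 16382

16382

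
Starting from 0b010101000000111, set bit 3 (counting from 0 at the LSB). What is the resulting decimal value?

x = 010101000000111
bit 3 is currently 0; set it via x | (1 << 3) = x | 8
→ 010101000001111 = 10767

10767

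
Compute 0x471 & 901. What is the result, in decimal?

1

0x471 = 10001110001
901 = 01110000101
AND → 00000000001 = 1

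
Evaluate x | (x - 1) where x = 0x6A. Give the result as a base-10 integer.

x = 1101010 = 106
x - 1 = 1101001
OR    = 1101011 = 107
(x | (x - 1) sets all bits below the lowest set bit.)

107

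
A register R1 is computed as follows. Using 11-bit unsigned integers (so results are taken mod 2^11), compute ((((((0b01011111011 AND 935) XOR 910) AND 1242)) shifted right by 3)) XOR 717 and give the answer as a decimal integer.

716

0b01011111011 = 01011111011
935 = 01110100111
→ AND → 01010100011 = 675
910 = 01110001110
→ XOR → 00100101101 = 301
1242 = 10011011010
→ AND → 00000001000 = 8
→ shifted right by 3 → 00000000001 = 1
717 = 01011001101
→ XOR → 01011001100 = 716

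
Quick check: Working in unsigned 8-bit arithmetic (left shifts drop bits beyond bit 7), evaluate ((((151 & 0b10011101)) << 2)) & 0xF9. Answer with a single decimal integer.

80

151 = 10010111
0b10011101 = 10011101
→ & → 10010101 = 149
→ << 2 (mod 2^8) → 01010100 = 84
0xF9 = 11111001
→ & → 01010000 = 80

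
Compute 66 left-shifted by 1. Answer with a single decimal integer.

66 = 01000010
shift left by 1 → 10000100 = 132
(equivalently, 66 × 2^1 = 66 × 2)

132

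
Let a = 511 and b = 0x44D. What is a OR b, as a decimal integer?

511 = 00111111111
0x44D = 10001001101
 OR → 10111111111 = 1535

1535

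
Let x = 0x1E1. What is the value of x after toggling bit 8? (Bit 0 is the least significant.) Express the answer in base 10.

225

x = 111100001
bit 8 is currently 1; toggle it via x ^ (1 << 8) = x ^ 256
→ 011100001 = 225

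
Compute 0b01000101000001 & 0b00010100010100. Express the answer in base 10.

256

a = 1000101000001
b = 0010100010100
AND → 0000100000000 = 256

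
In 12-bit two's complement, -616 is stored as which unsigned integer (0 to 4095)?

3480

616 in 12 bits: 001001101000
Invert: 110110010111
Add 1:  110110011000 = 3480
(Check: 2^12 - 616 = 4096 - 616 = 3480.)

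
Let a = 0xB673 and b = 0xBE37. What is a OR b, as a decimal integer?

48759

0xB673 = 1011011001110011
0xBE37 = 1011111000110111
 OR → 1011111001110111 = 48759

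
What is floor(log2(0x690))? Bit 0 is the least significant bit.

10

0x690 = 11010010000
The topmost 1 is at position 10 (since 2^10 = 1024 ≤ 1680 < 2048).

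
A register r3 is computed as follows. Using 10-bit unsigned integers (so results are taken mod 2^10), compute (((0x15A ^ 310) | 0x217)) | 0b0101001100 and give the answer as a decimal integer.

895

0x15A = 0101011010
310 = 0100110110
→ ^ → 0001101100 = 108
0x217 = 1000010111
→ | → 1001111111 = 639
0b0101001100 = 0101001100
→ | → 1101111111 = 895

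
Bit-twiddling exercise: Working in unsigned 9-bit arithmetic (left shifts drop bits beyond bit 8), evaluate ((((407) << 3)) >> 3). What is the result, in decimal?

407 = 110010111
→ << 3 (mod 2^9) → 010111000 = 184
→ >> 3 → 000010111 = 23

23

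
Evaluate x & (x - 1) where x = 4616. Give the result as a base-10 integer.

x = 1001000001000 = 4616
x - 1 = 1001000000111
AND   = 1001000000000 = 4608
(x & (x - 1) clears the lowest set bit of x.)

4608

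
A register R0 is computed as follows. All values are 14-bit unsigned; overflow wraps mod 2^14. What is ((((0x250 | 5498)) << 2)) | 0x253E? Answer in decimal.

0x250 = 00001001010000
5498 = 01010101111010
→ | → 01011101111010 = 6010
→ << 2 (mod 2^14) → 01110111101000 = 7656
0x253E = 10010100111110
→ | → 11110111111110 = 15870

15870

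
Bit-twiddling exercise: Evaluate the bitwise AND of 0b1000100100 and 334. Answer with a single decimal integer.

4

a = 1000100100
334 = 0101001110
AND → 0000000100 = 4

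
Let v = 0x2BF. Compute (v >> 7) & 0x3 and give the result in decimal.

1

v = 1010111111
Shift right by 7: 101
Mask low 2 bits: 01 = 1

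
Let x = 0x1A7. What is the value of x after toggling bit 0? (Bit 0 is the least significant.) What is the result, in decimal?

x = 110100111
bit 0 is currently 1; toggle it via x ^ (1 << 0) = x ^ 1
→ 110100110 = 422

422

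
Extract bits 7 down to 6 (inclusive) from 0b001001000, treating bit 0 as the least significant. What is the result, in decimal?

1

v = 001001000
Shift right by 6: 001
Mask low 2 bits: 01 = 1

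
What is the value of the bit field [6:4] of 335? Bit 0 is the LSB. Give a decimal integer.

4

v = 101001111
Shift right by 4: 10100
Mask low 3 bits: 100 = 4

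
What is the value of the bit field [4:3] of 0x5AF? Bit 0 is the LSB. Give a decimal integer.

v = 10110101111
Shift right by 3: 10110101
Mask low 2 bits: 01 = 1

1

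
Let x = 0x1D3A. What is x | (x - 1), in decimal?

x = 1110100111010 = 7482
x - 1 = 1110100111001
OR    = 1110100111011 = 7483
(x | (x - 1) sets all bits below the lowest set bit.)

7483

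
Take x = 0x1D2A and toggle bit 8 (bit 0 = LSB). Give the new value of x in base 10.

x = 001110100101010
bit 8 is currently 1; toggle it via x ^ (1 << 8) = x ^ 256
→ 001110000101010 = 7210

7210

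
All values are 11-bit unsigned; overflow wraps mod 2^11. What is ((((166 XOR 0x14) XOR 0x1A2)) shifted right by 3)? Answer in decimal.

34

166 = 00010100110
0x14 = 00000010100
→ XOR → 00010110010 = 178
0x1A2 = 00110100010
→ XOR → 00100010000 = 272
→ shifted right by 3 → 00000100010 = 34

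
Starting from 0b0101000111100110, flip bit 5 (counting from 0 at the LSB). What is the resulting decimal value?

20934

x = 0101000111100110
bit 5 is currently 1; toggle it via x ^ (1 << 5) = x ^ 32
→ 0101000111000110 = 20934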